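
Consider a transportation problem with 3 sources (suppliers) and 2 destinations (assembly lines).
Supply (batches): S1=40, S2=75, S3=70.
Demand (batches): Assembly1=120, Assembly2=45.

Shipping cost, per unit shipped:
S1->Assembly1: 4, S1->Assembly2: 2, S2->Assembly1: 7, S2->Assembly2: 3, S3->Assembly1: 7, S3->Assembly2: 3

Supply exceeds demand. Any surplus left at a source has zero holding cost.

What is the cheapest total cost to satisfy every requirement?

855

Optimal allocation:
  S1 to Assembly1: 40 × 4 = 160
  S2 to Assembly1: 55 × 7 = 385
  S3 to Assembly1: 25 × 7 = 175
  S3 to Assembly2: 45 × 3 = 135
Total = 160 + 385 + 175 + 135 = 855.
(Supply check: S1 ships 40; S2 ships 55; S3 ships 70.)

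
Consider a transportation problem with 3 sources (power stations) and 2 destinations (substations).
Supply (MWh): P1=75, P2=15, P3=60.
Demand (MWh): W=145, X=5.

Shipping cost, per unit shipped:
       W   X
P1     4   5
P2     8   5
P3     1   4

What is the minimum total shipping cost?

465

A cheapest plan:
  P1 to W: 75 MWh
  P2 to W: 10 MWh
  P2 to X: 5 MWh
  P3 to W: 60 MWh
Total cost = 465.
(Supply check: P1 ships 75; P2 ships 15; P3 ships 60.)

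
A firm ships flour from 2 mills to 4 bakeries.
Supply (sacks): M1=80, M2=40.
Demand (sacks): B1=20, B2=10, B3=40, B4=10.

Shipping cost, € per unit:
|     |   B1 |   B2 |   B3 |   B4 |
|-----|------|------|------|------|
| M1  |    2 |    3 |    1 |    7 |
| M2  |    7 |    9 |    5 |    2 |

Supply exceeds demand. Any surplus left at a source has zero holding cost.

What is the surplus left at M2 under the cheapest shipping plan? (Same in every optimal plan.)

An optimal plan:
  M1 to B1: 20 × €2 = €40
  M1 to B2: 10 × €3 = €30
  M1 to B3: 40 × €1 = €40
  M2 to B4: 10 × €2 = €20
Total cost = €130.
M2 ships 10 of its 40, leaving 30.

30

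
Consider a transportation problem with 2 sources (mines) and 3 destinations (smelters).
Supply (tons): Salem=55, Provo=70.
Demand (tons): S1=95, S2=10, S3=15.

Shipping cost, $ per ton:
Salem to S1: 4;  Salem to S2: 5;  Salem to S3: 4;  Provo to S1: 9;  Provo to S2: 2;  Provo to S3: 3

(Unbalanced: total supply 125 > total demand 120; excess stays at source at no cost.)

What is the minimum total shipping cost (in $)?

A cheapest plan:
  Salem->S1: 55 tons
  Provo->S1: 40 tons
  Provo->S2: 10 tons
  Provo->S3: 15 tons
Total cost = $645.
(Supply check: Salem ships 55; Provo ships 65.)

645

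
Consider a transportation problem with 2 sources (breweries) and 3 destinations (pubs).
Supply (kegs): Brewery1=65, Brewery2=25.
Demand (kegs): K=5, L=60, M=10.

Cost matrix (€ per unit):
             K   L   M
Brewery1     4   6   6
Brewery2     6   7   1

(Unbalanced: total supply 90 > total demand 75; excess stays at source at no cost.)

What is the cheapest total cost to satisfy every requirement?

390

Optimal allocation:
  Brewery1 to K: 5 kegs
  Brewery1 to L: 60 kegs
  Brewery2 to M: 10 kegs
Total cost = €390.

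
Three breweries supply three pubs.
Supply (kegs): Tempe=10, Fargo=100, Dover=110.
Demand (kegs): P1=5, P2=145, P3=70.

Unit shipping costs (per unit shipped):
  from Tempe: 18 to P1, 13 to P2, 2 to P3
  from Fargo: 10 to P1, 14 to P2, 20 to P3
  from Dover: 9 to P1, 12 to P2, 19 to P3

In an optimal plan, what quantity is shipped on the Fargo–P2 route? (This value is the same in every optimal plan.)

35

The minimum-cost plan:
  Tempe→P3: 10 × 2 = 20
  Fargo→P1: 5 × 10 = 50
  Fargo→P2: 35 × 14 = 490
  Fargo→P3: 60 × 20 = 1200
  Dover→P2: 110 × 12 = 1320
Total cost = 3080.
So Fargo→P2 carries 35 kegs.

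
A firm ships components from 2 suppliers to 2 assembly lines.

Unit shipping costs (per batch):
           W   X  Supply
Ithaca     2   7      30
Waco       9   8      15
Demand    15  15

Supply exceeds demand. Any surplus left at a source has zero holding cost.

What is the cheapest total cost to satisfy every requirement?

135

An optimal shipping plan:
  Ithaca→W: 15 × 2 = 30
  Ithaca→X: 15 × 7 = 105
Total = 30 + 105 = 135.
(Supply check: Ithaca ships 30; Waco ships 0.)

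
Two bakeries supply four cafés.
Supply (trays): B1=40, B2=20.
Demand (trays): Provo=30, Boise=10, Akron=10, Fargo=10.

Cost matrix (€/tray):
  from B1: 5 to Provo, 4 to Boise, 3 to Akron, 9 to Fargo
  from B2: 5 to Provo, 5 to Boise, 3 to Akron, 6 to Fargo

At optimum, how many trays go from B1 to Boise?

10

Solving gives:
  B1 to Provo: 20 trays
  B1 to Boise: 10 trays
  B1 to Akron: 10 trays
  B2 to Provo: 10 trays
  B2 to Fargo: 10 trays
Total cost = €280.
So B1→Boise carries 10 trays.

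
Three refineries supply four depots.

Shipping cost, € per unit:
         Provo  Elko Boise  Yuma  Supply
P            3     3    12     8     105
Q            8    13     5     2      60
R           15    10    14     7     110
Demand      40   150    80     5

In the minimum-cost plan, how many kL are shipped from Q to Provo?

The minimum-cost plan:
  P–Provo: 40 × €3 = €120
  P–Elko: 65 × €3 = €195
  Q–Boise: 60 × €5 = €300
  R–Elko: 85 × €10 = €850
  R–Boise: 20 × €14 = €280
  R–Yuma: 5 × €7 = €35
Total cost = €1780.
The route Q→Provo is not used.

0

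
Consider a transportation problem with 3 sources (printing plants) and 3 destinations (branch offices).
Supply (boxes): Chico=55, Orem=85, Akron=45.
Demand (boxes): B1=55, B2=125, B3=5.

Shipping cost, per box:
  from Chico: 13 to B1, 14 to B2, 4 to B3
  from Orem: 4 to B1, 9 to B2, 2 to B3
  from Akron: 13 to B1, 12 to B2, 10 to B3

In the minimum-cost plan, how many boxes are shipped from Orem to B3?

0

Optimal shipments:
  Chico–B2: 50 × 14 = 700
  Chico–B3: 5 × 4 = 20
  Orem–B1: 55 × 4 = 220
  Orem–B2: 30 × 9 = 270
  Akron–B2: 45 × 12 = 540
Total cost = 1750.
The route Orem→B3 is not used.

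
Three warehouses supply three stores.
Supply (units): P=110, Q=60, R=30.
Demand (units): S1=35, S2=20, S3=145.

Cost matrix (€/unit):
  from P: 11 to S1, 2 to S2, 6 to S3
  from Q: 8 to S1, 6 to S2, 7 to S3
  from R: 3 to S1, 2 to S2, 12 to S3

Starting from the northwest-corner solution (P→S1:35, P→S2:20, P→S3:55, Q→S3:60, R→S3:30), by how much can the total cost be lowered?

440

Current plan cost = 35·11 + 20·2 + 55·6 + 60·7 + 30·12 = €1535.
Optimal plan:
  P to S2: 20 × €2 = €40
  P to S3: 90 × €6 = €540
  Q to S1: 5 × €8 = €40
  Q to S3: 55 × €7 = €385
  R to S1: 30 × €3 = €90
Optimal cost = €1095.
Saving = 1535 − 1095 = €440.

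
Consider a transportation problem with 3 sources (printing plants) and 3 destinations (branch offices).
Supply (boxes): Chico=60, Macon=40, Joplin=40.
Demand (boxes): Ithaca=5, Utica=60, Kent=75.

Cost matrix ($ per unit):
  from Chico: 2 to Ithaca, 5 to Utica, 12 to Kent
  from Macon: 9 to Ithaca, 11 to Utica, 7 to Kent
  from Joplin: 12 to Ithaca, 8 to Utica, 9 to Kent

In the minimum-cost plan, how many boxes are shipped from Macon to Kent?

Optimal shipments:
  Chico to Ithaca: 5 × $2 = $10
  Chico to Utica: 55 × $5 = $275
  Macon to Kent: 40 × $7 = $280
  Joplin to Utica: 5 × $8 = $40
  Joplin to Kent: 35 × $9 = $315
Total cost = $920.
So Macon→Kent carries 40 boxes.

40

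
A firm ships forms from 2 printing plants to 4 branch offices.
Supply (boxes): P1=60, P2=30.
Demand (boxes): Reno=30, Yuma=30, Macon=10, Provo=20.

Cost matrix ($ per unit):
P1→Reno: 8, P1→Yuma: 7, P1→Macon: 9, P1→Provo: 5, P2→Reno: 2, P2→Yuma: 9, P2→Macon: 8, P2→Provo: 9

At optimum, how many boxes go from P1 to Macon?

The minimum-cost plan:
  P1->Yuma: 30 × $7 = $210
  P1->Macon: 10 × $9 = $90
  P1->Provo: 20 × $5 = $100
  P2->Reno: 30 × $2 = $60
Total cost = $460.
So P1→Macon carries 10 boxes.

10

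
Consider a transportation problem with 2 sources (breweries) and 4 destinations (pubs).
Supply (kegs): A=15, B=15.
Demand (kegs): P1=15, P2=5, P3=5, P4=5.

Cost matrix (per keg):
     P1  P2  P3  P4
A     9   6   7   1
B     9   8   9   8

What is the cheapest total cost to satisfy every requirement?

A cheapest plan:
  A–P2: 5 kegs
  A–P3: 5 kegs
  A–P4: 5 kegs
  B–P1: 15 kegs
Total cost = 205.

205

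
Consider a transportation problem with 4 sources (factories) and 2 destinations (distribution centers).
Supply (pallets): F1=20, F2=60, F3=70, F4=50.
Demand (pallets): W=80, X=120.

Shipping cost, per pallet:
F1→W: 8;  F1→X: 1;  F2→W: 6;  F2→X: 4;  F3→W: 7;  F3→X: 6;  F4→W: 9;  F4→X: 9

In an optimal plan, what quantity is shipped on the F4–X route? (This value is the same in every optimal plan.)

0

Optimal shipments:
  F1–X: 20 × 1 = 20
  F2–X: 60 × 4 = 240
  F3–W: 30 × 7 = 210
  F3–X: 40 × 6 = 240
  F4–W: 50 × 9 = 450
Total cost = 1160.
The route F4→X is not used.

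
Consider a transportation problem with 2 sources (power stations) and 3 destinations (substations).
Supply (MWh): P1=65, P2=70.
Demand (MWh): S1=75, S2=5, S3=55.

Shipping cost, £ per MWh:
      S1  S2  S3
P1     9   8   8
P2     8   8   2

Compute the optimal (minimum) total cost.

Optimal allocation:
  P1->S1: 60 × £9 = £540
  P1->S2: 5 × £8 = £40
  P2->S1: 15 × £8 = £120
  P2->S3: 55 × £2 = £110
Total = 540 + 40 + 120 + 110 = £810.

810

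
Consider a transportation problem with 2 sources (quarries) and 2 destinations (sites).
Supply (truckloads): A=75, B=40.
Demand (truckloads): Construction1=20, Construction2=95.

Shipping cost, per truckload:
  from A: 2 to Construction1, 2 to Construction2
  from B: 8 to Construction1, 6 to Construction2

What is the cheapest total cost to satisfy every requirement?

390

An optimal shipping plan:
  A–Construction1: 20 × 2 = 40
  A–Construction2: 55 × 2 = 110
  B–Construction2: 40 × 6 = 240
Total = 40 + 110 + 240 = 390.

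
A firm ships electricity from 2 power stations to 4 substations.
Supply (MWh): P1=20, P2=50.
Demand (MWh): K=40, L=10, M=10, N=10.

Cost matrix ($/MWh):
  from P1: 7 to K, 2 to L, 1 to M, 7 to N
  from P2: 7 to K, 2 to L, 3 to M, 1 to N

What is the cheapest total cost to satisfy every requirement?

320

One minimum-cost allocation:
  P1 to K: 10 MWh
  P1 to M: 10 MWh
  P2 to K: 30 MWh
  P2 to L: 10 MWh
  P2 to N: 10 MWh
Total cost = $320.
(Supply check: P1 ships 20; P2 ships 50.)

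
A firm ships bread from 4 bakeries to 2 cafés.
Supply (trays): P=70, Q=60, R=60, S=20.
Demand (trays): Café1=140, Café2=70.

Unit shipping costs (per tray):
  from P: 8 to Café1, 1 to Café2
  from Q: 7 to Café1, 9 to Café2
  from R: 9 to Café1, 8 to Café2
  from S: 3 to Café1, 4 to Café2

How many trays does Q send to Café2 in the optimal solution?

0

The minimum-cost plan:
  P to Café2: 70 × 1 = 70
  Q to Café1: 60 × 7 = 420
  R to Café1: 60 × 9 = 540
  S to Café1: 20 × 3 = 60
Total cost = 1090.
The route Q→Café2 is not used.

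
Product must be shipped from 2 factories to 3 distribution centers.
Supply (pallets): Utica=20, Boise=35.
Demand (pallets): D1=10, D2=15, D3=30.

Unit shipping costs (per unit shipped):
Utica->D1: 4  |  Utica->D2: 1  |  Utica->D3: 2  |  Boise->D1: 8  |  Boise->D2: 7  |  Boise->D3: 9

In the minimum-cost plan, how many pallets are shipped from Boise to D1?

10

Solving gives:
  Utica to D3: 20 × 2 = 40
  Boise to D1: 10 × 8 = 80
  Boise to D2: 15 × 7 = 105
  Boise to D3: 10 × 9 = 90
Total cost = 315.
So Boise→D1 carries 10 pallets.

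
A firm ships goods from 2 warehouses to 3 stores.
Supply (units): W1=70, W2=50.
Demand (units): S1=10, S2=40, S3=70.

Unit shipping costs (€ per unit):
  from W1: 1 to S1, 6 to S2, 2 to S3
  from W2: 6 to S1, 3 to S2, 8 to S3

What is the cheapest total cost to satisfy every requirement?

320

A cheapest plan:
  W1 to S3: 70 × €2 = €140
  W2 to S1: 10 × €6 = €60
  W2 to S2: 40 × €3 = €120
Total = 140 + 60 + 120 = €320.
(Supply check: W1 ships 70; W2 ships 50.)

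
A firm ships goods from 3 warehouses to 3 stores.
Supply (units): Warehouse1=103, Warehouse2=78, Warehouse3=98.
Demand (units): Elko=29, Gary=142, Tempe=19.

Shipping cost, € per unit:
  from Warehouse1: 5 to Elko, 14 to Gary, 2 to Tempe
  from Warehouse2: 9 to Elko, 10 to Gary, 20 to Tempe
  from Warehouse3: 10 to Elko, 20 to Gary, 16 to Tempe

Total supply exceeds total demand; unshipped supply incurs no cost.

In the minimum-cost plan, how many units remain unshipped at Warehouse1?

0

Minimum-cost shipments:
  Warehouse1→Elko: 20 × €5 = €100
  Warehouse1→Gary: 64 × €14 = €896
  Warehouse1→Tempe: 19 × €2 = €38
  Warehouse2→Gary: 78 × €10 = €780
  Warehouse3→Elko: 9 × €10 = €90
Total cost = €1904.
Warehouse1 ships 103 of its 103, leaving 0.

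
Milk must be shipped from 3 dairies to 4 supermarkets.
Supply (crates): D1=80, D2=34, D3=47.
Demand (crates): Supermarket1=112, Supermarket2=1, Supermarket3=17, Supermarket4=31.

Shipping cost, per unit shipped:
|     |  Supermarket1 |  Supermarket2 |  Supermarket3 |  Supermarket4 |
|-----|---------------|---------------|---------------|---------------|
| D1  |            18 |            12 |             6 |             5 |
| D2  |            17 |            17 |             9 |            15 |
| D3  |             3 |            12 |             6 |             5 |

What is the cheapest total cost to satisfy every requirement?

A cheapest plan:
  D1->Supermarket1: 31 × 18 = 558
  D1->Supermarket2: 1 × 12 = 12
  D1->Supermarket3: 17 × 6 = 102
  D1->Supermarket4: 31 × 5 = 155
  D2->Supermarket1: 34 × 17 = 578
  D3->Supermarket1: 47 × 3 = 141
Total = 558 + 12 + 102 + 155 + 578 + 141 = 1546.

1546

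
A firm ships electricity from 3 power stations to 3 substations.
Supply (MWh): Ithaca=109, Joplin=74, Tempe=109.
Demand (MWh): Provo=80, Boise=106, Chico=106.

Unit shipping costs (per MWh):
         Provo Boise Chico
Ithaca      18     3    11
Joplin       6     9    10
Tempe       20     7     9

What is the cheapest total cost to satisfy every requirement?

1830

Optimal allocation:
  Ithaca->Provo: 3 × 18 = 54
  Ithaca->Boise: 106 × 3 = 318
  Joplin->Provo: 74 × 6 = 444
  Tempe->Provo: 3 × 20 = 60
  Tempe->Chico: 106 × 9 = 954
Total = 54 + 318 + 444 + 60 + 954 = 1830.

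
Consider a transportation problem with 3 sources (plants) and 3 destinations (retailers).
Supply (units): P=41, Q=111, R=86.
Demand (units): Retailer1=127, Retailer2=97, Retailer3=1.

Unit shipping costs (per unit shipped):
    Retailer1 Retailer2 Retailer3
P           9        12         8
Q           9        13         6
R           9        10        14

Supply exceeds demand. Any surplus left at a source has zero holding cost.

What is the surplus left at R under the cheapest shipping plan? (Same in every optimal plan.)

An optimal plan:
  P–Retailer1: 17 × 9 = 153
  P–Retailer2: 11 × 12 = 132
  Q–Retailer1: 110 × 9 = 990
  Q–Retailer3: 1 × 6 = 6
  R–Retailer2: 86 × 10 = 860
Total cost = 2141.
R ships 86 of its 86, leaving 0.

0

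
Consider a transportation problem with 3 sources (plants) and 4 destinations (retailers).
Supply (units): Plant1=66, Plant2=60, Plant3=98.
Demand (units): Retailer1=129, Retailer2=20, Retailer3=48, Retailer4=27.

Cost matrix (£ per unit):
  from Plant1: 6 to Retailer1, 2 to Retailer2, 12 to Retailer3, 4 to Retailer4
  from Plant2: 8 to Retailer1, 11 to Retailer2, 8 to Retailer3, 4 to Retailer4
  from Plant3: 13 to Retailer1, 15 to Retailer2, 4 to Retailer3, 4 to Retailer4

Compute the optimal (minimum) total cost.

A cheapest plan:
  Plant1→Retailer1: 46 × £6 = £276
  Plant1→Retailer2: 20 × £2 = £40
  Plant2→Retailer1: 60 × £8 = £480
  Plant3→Retailer1: 23 × £13 = £299
  Plant3→Retailer3: 48 × £4 = £192
  Plant3→Retailer4: 27 × £4 = £108
Total = 276 + 40 + 480 + 299 + 192 + 108 = £1395.
(Supply check: Plant1 ships 66; Plant2 ships 60; Plant3 ships 98.)

1395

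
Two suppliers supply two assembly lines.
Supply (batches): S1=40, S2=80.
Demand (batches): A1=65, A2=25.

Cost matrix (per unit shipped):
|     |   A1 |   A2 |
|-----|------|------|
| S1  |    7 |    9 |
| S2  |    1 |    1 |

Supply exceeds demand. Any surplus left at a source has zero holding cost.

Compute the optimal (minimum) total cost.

150

One minimum-cost allocation:
  S1–A1: 10 batches
  S2–A1: 55 batches
  S2–A2: 25 batches
Total cost = 150.
(Supply check: S1 ships 10; S2 ships 80.)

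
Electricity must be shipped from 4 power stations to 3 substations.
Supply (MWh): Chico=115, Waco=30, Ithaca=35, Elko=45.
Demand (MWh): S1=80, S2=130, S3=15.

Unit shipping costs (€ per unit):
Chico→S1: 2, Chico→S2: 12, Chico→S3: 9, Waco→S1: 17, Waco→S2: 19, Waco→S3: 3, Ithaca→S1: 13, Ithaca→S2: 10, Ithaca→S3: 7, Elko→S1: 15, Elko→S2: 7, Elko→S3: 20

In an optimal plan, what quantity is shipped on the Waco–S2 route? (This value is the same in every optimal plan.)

15

Solving gives:
  Chico–S1: 80 × €2 = €160
  Chico–S2: 35 × €12 = €420
  Waco–S2: 15 × €19 = €285
  Waco–S3: 15 × €3 = €45
  Ithaca–S2: 35 × €10 = €350
  Elko–S2: 45 × €7 = €315
Total cost = €1575.
So Waco→S2 carries 15 MWh.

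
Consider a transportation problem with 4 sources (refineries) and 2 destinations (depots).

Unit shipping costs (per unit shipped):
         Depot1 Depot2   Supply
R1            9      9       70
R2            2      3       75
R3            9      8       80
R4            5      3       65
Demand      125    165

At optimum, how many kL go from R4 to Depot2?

The minimum-cost plan:
  R1→Depot1: 50 × 9 = 450
  R1→Depot2: 20 × 9 = 180
  R2→Depot1: 75 × 2 = 150
  R3→Depot2: 80 × 8 = 640
  R4→Depot2: 65 × 3 = 195
Total cost = 1615.
So R4→Depot2 carries 65 kL.

65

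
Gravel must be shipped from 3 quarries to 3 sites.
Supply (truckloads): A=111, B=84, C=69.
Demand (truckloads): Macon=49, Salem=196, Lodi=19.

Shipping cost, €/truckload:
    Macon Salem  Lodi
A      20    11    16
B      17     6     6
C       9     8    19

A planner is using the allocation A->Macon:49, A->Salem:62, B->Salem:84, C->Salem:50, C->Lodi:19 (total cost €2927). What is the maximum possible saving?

Current plan cost = 49·20 + 62·11 + 84·6 + 50·8 + 19·19 = €2927.
Optimal plan:
  A–Salem: 111 truckloads
  B–Salem: 65 truckloads
  B–Lodi: 19 truckloads
  C–Macon: 49 truckloads
  C–Salem: 20 truckloads
Optimal cost = €2326.
Saving = 2927 − 2326 = €601.

601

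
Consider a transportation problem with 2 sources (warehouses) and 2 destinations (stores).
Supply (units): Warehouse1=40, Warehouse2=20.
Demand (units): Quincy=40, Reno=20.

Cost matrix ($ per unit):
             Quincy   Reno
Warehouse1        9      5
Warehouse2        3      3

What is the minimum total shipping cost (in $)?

340

One minimum-cost allocation:
  Warehouse1->Quincy: 20 × $9 = $180
  Warehouse1->Reno: 20 × $5 = $100
  Warehouse2->Quincy: 20 × $3 = $60
Total = 180 + 100 + 60 = $340.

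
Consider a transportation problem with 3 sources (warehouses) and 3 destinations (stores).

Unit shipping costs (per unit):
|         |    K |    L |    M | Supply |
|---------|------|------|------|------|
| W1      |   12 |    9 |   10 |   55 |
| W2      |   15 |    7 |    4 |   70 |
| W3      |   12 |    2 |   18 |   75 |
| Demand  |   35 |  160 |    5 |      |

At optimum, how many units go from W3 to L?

75

The minimum-cost plan:
  W1→K: 35 × 12 = 420
  W1→L: 20 × 9 = 180
  W2→L: 65 × 7 = 455
  W2→M: 5 × 4 = 20
  W3→L: 75 × 2 = 150
Total cost = 1225.
So W3→L carries 75 units.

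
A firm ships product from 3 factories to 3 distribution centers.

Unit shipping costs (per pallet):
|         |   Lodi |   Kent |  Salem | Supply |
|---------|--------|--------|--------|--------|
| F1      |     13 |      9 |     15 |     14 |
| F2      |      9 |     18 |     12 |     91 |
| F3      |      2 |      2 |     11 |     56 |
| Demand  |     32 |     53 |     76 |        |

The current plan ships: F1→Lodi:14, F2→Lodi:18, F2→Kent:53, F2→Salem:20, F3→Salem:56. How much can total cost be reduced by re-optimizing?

869

Current plan cost = 14·13 + 18·9 + 53·18 + 20·12 + 56·11 = 2154.
Optimal plan:
  F1→Kent: 14 × 9 = 126
  F2→Lodi: 15 × 9 = 135
  F2→Salem: 76 × 12 = 912
  F3→Lodi: 17 × 2 = 34
  F3→Kent: 39 × 2 = 78
Optimal cost = 1285.
Saving = 2154 − 1285 = 869.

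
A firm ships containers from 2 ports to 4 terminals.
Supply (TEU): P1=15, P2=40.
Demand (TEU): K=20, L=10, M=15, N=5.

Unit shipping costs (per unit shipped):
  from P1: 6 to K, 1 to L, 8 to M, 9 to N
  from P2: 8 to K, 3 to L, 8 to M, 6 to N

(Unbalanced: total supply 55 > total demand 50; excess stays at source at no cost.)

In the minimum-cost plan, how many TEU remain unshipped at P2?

An optimal plan:
  P1->K: 15 × 6 = 90
  P2->K: 5 × 8 = 40
  P2->L: 10 × 3 = 30
  P2->M: 15 × 8 = 120
  P2->N: 5 × 6 = 30
Total cost = 310.
P2 ships 35 of its 40, leaving 5.

5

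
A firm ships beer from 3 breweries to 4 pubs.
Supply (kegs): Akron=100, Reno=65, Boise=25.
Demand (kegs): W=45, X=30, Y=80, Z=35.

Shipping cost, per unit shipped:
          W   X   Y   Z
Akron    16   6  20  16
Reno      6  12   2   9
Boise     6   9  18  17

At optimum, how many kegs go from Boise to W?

25

Optimal shipments:
  Akron–W: 20 × 16 = 320
  Akron–X: 30 × 6 = 180
  Akron–Y: 15 × 20 = 300
  Akron–Z: 35 × 16 = 560
  Reno–Y: 65 × 2 = 130
  Boise–W: 25 × 6 = 150
Total cost = 1640.
So Boise→W carries 25 kegs.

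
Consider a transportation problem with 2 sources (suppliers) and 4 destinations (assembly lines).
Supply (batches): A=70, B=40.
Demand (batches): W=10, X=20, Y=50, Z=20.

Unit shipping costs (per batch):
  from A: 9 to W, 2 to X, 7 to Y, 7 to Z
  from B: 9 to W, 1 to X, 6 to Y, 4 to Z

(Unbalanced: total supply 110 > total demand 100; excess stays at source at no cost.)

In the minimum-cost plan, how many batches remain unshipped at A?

An optimal plan:
  A->W: 10 × 9 = 90
  A->X: 20 × 2 = 40
  A->Y: 30 × 7 = 210
  B->Y: 20 × 6 = 120
  B->Z: 20 × 4 = 80
Total cost = 540.
A ships 60 of its 70, leaving 10.

10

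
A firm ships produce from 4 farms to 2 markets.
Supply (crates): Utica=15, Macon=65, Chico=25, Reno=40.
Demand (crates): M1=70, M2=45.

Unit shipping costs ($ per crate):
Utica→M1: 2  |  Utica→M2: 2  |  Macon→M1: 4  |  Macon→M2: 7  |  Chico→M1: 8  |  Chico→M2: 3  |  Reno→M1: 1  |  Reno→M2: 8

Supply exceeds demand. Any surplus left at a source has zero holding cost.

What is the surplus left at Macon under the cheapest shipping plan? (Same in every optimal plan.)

30

Minimum-cost shipments:
  Utica→M2: 15 × $2 = $30
  Macon→M1: 30 × $4 = $120
  Macon→M2: 5 × $7 = $35
  Chico→M2: 25 × $3 = $75
  Reno→M1: 40 × $1 = $40
Total cost = $300.
Macon ships 35 of its 65, leaving 30.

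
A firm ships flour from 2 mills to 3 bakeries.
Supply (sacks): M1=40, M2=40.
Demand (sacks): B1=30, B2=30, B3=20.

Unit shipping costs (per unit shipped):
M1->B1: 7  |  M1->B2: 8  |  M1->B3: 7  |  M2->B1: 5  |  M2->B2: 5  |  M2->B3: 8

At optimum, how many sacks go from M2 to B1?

Optimal shipments:
  M1→B1: 20 × 7 = 140
  M1→B3: 20 × 7 = 140
  M2→B1: 10 × 5 = 50
  M2→B2: 30 × 5 = 150
Total cost = 480.
So M2→B1 carries 10 sacks.

10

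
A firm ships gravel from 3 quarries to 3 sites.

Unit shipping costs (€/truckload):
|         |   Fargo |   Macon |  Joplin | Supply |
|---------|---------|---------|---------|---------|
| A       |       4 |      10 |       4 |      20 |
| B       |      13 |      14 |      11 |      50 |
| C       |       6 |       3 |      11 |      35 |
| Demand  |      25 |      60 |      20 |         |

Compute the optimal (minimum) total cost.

820

An optimal shipping plan:
  A->Fargo: 20 × €4 = €80
  B->Fargo: 5 × €13 = €65
  B->Macon: 25 × €14 = €350
  B->Joplin: 20 × €11 = €220
  C->Macon: 35 × €3 = €105
Total = 80 + 65 + 350 + 220 + 105 = €820.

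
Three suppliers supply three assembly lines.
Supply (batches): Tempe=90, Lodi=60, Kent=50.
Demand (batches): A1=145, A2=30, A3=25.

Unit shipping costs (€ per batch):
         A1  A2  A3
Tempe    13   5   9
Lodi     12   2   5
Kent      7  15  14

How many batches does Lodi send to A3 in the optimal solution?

Solving gives:
  Tempe–A1: 90 × €13 = €1170
  Lodi–A1: 5 × €12 = €60
  Lodi–A2: 30 × €2 = €60
  Lodi–A3: 25 × €5 = €125
  Kent–A1: 50 × €7 = €350
Total cost = €1765.
So Lodi→A3 carries 25 batches.

25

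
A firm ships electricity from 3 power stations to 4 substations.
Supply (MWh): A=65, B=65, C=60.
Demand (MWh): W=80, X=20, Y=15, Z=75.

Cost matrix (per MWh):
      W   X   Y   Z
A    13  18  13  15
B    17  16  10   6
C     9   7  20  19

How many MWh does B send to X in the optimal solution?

0

Optimal shipments:
  A–W: 40 MWh
  A–Y: 15 MWh
  A–Z: 10 MWh
  B–Z: 65 MWh
  C–W: 40 MWh
  C–X: 20 MWh
Total cost = 1755.
The route B→X is not used.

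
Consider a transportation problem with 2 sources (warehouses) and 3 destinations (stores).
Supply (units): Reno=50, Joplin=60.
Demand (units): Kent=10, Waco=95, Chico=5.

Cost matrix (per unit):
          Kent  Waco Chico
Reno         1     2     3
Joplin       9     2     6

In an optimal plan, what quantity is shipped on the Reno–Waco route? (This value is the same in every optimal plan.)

Solving gives:
  Reno→Kent: 10 × 1 = 10
  Reno→Waco: 35 × 2 = 70
  Reno→Chico: 5 × 3 = 15
  Joplin→Waco: 60 × 2 = 120
Total cost = 215.
So Reno→Waco carries 35 units.

35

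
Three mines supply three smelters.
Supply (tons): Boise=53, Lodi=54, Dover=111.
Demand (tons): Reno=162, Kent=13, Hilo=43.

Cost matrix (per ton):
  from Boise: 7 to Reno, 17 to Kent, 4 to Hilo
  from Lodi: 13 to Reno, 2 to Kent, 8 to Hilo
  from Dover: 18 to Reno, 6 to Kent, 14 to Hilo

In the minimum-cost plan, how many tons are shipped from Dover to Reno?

98

Optimal shipments:
  Boise→Reno: 53 × 7 = 371
  Lodi→Reno: 11 × 13 = 143
  Lodi→Hilo: 43 × 8 = 344
  Dover→Reno: 98 × 18 = 1764
  Dover→Kent: 13 × 6 = 78
Total cost = 2700.
So Dover→Reno carries 98 tons.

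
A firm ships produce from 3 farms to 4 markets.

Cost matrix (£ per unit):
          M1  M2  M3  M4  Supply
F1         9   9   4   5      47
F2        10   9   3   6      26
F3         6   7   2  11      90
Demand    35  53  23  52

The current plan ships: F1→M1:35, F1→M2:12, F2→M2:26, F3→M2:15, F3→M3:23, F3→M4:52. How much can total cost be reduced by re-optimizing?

Current plan cost = 35·9 + 12·9 + 26·9 + 15·7 + 23·2 + 52·11 = £1380.
Optimal plan:
  F1->M4: 47 × £5 = £235
  F2->M3: 21 × £3 = £63
  F2->M4: 5 × £6 = £30
  F3->M1: 35 × £6 = £210
  F3->M2: 53 × £7 = £371
  F3->M3: 2 × £2 = £4
Optimal cost = £913.
Saving = 1380 − 913 = £467.

467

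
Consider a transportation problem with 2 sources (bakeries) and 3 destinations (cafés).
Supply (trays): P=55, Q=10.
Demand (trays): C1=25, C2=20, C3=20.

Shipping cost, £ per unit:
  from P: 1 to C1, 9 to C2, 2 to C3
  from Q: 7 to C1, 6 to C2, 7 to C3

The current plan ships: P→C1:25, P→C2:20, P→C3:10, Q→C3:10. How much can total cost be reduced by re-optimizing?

80

Current plan cost = 25·1 + 20·9 + 10·2 + 10·7 = £295.
Optimal plan:
  P→C1: 25 × £1 = £25
  P→C2: 10 × £9 = £90
  P→C3: 20 × £2 = £40
  Q→C2: 10 × £6 = £60
Optimal cost = £215.
Saving = 295 − 215 = £80.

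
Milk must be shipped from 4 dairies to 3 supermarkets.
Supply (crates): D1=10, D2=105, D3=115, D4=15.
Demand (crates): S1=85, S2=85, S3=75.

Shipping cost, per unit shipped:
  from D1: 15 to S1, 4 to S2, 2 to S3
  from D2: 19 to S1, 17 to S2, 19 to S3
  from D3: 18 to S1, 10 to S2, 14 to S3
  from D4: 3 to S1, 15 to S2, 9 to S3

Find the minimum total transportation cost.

3330

A cheapest plan:
  D1–S3: 10 crates
  D2–S1: 70 crates
  D2–S3: 35 crates
  D3–S2: 85 crates
  D3–S3: 30 crates
  D4–S1: 15 crates
Total cost = 3330.
(Supply check: D1 ships 10; D2 ships 105; D3 ships 115; D4 ships 15.)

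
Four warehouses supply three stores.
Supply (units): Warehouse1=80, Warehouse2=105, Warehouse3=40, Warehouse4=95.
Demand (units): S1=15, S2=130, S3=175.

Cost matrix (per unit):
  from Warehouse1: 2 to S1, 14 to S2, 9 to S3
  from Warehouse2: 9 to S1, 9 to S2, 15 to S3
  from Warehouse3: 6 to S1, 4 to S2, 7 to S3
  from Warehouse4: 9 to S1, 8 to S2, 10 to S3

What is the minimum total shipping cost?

2715

An optimal shipping plan:
  Warehouse1->S1: 15 × 2 = 30
  Warehouse1->S3: 65 × 9 = 585
  Warehouse2->S2: 105 × 9 = 945
  Warehouse3->S2: 25 × 4 = 100
  Warehouse3->S3: 15 × 7 = 105
  Warehouse4->S3: 95 × 10 = 950
Total = 30 + 585 + 945 + 100 + 105 + 950 = 2715.
(Supply check: Warehouse1 ships 80; Warehouse2 ships 105; Warehouse3 ships 40; Warehouse4 ships 95.)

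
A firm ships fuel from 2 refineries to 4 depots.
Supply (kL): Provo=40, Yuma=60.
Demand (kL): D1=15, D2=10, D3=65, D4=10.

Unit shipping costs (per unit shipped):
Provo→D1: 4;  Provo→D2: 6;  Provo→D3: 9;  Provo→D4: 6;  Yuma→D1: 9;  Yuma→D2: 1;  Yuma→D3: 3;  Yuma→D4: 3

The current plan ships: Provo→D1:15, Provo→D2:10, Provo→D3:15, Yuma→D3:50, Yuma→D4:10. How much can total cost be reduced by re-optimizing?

Current plan cost = 15·4 + 10·6 + 15·9 + 50·3 + 10·3 = 435.
Optimal plan:
  Provo–D1: 15 × 4 = 60
  Provo–D2: 10 × 6 = 60
  Provo–D3: 5 × 9 = 45
  Provo–D4: 10 × 6 = 60
  Yuma–D3: 60 × 3 = 180
Optimal cost = 405.
Saving = 435 − 405 = 30.

30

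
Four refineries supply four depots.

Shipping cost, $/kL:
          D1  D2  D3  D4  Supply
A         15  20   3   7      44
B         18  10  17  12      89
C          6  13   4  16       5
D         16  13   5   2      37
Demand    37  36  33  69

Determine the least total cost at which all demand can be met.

Optimal allocation:
  A–D3: 33 kL
  A–D4: 11 kL
  B–D1: 32 kL
  B–D2: 36 kL
  B–D4: 21 kL
  C–D1: 5 kL
  D–D4: 37 kL
Total cost = $1468.

1468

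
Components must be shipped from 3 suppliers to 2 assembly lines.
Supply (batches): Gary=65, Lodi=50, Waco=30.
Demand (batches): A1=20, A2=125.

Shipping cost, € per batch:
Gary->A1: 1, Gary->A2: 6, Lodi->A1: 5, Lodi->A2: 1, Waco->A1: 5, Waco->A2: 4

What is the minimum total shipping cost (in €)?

One minimum-cost allocation:
  Gary–A1: 20 batches
  Gary–A2: 45 batches
  Lodi–A2: 50 batches
  Waco–A2: 30 batches
Total cost = €460.

460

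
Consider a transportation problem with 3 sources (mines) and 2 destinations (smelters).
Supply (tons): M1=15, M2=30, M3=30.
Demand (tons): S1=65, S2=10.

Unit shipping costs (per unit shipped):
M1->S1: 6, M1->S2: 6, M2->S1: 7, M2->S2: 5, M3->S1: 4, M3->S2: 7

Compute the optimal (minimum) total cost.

A cheapest plan:
  M1–S1: 15 × 6 = 90
  M2–S1: 20 × 7 = 140
  M2–S2: 10 × 5 = 50
  M3–S1: 30 × 4 = 120
Total = 90 + 140 + 50 + 120 = 400.

400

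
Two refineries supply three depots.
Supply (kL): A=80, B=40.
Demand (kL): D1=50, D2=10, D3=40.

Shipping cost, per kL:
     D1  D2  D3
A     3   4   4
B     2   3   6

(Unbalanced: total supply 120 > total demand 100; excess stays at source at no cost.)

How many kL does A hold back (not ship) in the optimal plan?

Minimum-cost shipments:
  A–D1: 10 × 3 = 30
  A–D2: 10 × 4 = 40
  A–D3: 40 × 4 = 160
  B–D1: 40 × 2 = 80
Total cost = 310.
A ships 60 of its 80, leaving 20.

20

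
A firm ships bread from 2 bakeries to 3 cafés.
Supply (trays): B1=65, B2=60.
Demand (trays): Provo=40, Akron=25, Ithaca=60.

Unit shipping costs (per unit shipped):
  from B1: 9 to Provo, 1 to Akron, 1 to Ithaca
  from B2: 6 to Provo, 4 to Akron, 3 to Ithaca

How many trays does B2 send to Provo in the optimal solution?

Optimal shipments:
  B1 to Akron: 25 trays
  B1 to Ithaca: 40 trays
  B2 to Provo: 40 trays
  B2 to Ithaca: 20 trays
Total cost = 365.
So B2→Provo carries 40 trays.

40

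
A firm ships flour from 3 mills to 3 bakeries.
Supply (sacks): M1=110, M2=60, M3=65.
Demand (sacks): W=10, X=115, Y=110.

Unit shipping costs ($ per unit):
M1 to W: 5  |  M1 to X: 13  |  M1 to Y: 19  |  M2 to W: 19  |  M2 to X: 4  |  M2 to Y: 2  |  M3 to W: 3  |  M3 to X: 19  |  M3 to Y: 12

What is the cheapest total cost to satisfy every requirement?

Optimal allocation:
  M1 to X: 110 × $13 = $1430
  M2 to X: 5 × $4 = $20
  M2 to Y: 55 × $2 = $110
  M3 to W: 10 × $3 = $30
  M3 to Y: 55 × $12 = $660
Total = 1430 + 20 + 110 + 30 + 660 = $2250.

2250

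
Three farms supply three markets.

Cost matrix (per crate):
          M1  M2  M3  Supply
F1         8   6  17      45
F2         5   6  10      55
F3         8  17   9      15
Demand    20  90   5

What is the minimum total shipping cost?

Optimal allocation:
  F1–M2: 45 × 6 = 270
  F2–M1: 10 × 5 = 50
  F2–M2: 45 × 6 = 270
  F3–M1: 10 × 8 = 80
  F3–M3: 5 × 9 = 45
Total = 270 + 50 + 270 + 80 + 45 = 715.

715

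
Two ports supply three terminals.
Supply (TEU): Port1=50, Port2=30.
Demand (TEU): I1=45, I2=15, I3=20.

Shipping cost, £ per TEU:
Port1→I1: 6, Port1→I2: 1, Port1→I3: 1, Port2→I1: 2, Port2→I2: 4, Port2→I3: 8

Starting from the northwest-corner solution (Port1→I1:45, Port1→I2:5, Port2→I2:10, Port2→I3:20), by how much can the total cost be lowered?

Current plan cost = 45·6 + 5·1 + 10·4 + 20·8 = £475.
Optimal plan:
  Port1→I1: 15 TEU
  Port1→I2: 15 TEU
  Port1→I3: 20 TEU
  Port2→I1: 30 TEU
Optimal cost = £185.
Saving = 475 − 185 = £290.

290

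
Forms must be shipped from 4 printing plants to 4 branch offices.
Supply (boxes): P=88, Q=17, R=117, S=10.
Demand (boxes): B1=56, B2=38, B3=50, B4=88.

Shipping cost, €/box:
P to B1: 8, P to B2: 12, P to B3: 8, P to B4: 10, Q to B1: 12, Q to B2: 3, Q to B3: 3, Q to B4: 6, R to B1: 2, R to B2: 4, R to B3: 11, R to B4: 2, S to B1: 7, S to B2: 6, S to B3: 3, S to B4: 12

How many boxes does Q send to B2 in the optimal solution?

17

Solving gives:
  P→B1: 48 boxes
  P→B3: 40 boxes
  Q→B2: 17 boxes
  R→B1: 8 boxes
  R→B2: 21 boxes
  R→B4: 88 boxes
  S→B3: 10 boxes
Total cost = €1061.
So Q→B2 carries 17 boxes.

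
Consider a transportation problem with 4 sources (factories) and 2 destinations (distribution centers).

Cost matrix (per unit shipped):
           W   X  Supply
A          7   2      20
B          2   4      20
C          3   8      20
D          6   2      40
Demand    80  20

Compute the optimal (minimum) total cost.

One minimum-cost allocation:
  A–X: 20 × 2 = 40
  B–W: 20 × 2 = 40
  C–W: 20 × 3 = 60
  D–W: 40 × 6 = 240
Total = 40 + 40 + 60 + 240 = 380.

380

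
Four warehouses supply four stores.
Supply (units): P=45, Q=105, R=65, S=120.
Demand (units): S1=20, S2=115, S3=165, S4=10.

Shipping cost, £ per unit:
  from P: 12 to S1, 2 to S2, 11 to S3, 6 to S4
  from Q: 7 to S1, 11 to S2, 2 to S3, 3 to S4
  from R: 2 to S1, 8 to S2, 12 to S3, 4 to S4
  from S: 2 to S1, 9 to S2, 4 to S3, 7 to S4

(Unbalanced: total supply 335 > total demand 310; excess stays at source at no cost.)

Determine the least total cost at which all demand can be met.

Optimal allocation:
  P->S2: 45 × £2 = £90
  Q->S3: 95 × £2 = £190
  Q->S4: 10 × £3 = £30
  R->S2: 65 × £8 = £520
  S->S1: 20 × £2 = £40
  S->S2: 5 × £9 = £45
  S->S3: 70 × £4 = £280
Total = 90 + 190 + 30 + 520 + 40 + 45 + 280 = £1195.

1195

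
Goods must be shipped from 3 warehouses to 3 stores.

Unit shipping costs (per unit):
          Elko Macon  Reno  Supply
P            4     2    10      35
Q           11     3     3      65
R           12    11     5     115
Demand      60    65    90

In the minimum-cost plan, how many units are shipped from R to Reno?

Optimal shipments:
  P→Elko: 35 × 4 = 140
  Q→Macon: 65 × 3 = 195
  R→Elko: 25 × 12 = 300
  R→Reno: 90 × 5 = 450
Total cost = 1085.
So R→Reno carries 90 units.

90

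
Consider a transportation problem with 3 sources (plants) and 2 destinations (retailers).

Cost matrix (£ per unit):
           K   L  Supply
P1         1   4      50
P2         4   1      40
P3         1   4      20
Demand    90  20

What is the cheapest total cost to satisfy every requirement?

170

One minimum-cost allocation:
  P1 to K: 50 units
  P2 to K: 20 units
  P2 to L: 20 units
  P3 to K: 20 units
Total cost = £170.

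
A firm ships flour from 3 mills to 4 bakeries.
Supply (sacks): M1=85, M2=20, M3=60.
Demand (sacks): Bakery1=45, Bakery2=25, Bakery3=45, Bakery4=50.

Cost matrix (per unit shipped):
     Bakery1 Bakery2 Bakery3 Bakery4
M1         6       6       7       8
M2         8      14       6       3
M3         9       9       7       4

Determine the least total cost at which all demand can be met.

915

A cheapest plan:
  M1 to Bakery1: 45 × 6 = 270
  M1 to Bakery2: 25 × 6 = 150
  M1 to Bakery3: 15 × 7 = 105
  M2 to Bakery3: 20 × 6 = 120
  M3 to Bakery3: 10 × 7 = 70
  M3 to Bakery4: 50 × 4 = 200
Total = 270 + 150 + 105 + 120 + 70 + 200 = 915.
(Supply check: M1 ships 85; M2 ships 20; M3 ships 60.)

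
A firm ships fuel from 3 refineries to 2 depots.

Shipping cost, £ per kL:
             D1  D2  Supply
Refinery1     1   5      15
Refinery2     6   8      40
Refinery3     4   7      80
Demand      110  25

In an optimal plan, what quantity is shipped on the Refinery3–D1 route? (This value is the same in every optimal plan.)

80

The minimum-cost plan:
  Refinery1→D1: 15 × £1 = £15
  Refinery2→D1: 15 × £6 = £90
  Refinery2→D2: 25 × £8 = £200
  Refinery3→D1: 80 × £4 = £320
Total cost = £625.
So Refinery3→D1 carries 80 kL.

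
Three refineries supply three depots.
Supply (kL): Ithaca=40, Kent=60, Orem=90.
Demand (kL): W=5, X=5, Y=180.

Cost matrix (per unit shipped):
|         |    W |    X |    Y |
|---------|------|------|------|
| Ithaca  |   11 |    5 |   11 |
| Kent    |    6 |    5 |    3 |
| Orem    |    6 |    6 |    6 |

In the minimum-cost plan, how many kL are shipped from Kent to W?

0

Optimal shipments:
  Ithaca to X: 5 × 5 = 25
  Ithaca to Y: 35 × 11 = 385
  Kent to Y: 60 × 3 = 180
  Orem to W: 5 × 6 = 30
  Orem to Y: 85 × 6 = 510
Total cost = 1130.
The route Kent→W is not used.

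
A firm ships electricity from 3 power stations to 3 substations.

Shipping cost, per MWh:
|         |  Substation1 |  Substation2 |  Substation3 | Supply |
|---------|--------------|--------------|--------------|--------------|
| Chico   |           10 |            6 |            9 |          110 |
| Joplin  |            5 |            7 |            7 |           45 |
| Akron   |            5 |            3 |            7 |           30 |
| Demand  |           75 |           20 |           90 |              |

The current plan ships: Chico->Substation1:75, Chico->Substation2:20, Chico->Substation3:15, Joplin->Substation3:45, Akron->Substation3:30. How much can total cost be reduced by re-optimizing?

Current plan cost = 75·10 + 20·6 + 15·9 + 45·7 + 30·7 = 1530.
Optimal plan:
  Chico→Substation2: 20 × 6 = 120
  Chico→Substation3: 90 × 9 = 810
  Joplin→Substation1: 45 × 5 = 225
  Akron→Substation1: 30 × 5 = 150
Optimal cost = 1305.
Saving = 1530 − 1305 = 225.

225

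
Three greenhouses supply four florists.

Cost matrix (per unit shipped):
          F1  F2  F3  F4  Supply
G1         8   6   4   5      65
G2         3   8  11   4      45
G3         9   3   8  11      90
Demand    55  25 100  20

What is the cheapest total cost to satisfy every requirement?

1020

A cheapest plan:
  G1->F3: 45 × 4 = 180
  G1->F4: 20 × 5 = 100
  G2->F1: 45 × 3 = 135
  G3->F1: 10 × 9 = 90
  G3->F2: 25 × 3 = 75
  G3->F3: 55 × 8 = 440
Total = 180 + 100 + 135 + 90 + 75 + 440 = 1020.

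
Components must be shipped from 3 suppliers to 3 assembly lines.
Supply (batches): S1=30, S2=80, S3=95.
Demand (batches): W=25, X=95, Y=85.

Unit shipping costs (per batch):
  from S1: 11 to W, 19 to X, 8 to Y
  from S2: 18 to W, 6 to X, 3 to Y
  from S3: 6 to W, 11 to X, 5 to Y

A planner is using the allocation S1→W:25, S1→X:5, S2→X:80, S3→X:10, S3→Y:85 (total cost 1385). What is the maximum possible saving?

75

Current plan cost = 25·11 + 5·19 + 80·6 + 10·11 + 85·5 = 1385.
Optimal plan:
  S1 to Y: 30 × 8 = 240
  S2 to X: 80 × 6 = 480
  S3 to W: 25 × 6 = 150
  S3 to X: 15 × 11 = 165
  S3 to Y: 55 × 5 = 275
Optimal cost = 1310.
Saving = 1385 − 1310 = 75.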